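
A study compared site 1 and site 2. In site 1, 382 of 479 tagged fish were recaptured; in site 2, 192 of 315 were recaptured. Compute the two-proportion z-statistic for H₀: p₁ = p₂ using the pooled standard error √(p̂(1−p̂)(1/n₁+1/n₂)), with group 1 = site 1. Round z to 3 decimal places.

p̂₁ = 382/479 = 0.79749, p̂₂ = 192/315 = 0.60952.
Pooling: p̂ = 574/794 = 0.72292.
SE = √[p̂(1−p̂)(1/n₁+1/n₂)] = √[0.72292·0.27708·(1/479+1/315)] ≈ 0.032466.
z = 0.18797/0.032466 = 5.790.

z = 5.790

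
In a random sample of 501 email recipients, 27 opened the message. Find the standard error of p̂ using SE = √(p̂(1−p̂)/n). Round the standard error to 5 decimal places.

p̂ = 27/501 = 0.05389.
p̂(1−p̂) = 0.05389·0.94611 = 0.050986.
SE = √(0.050986/501) = √0.000101768 = 0.01009.

SE = 0.01009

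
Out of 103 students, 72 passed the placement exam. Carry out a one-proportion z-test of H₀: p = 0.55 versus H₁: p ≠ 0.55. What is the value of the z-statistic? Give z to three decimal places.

z = 3.040

The sample proportion is 72/103 = 0.69903.
Under H₀, SE = √(p₀(1−p₀)/n) = √(0.55·0.45/103) = √0.002402913 = 0.049020.
Test statistic: z = 0.14903/0.049020 = 3.040.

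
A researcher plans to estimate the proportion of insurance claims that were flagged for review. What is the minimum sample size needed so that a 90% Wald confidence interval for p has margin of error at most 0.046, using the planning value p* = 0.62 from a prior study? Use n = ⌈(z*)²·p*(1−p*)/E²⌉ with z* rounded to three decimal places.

z* = 1.645 at the 90% level.
p*(1−p*) = 0.62·0.38 = 0.2356.
(z*)²·p*(1−p*)/E² = 2.706025·0.2356/0.002116 = 301.295.
Rounding up, n = 302.

n = 302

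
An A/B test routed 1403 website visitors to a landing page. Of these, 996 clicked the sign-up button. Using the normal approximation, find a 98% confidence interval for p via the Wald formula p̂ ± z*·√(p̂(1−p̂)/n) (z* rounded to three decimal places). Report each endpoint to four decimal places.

With x = 996 successes in n = 1403, p̂ = 0.70991.
SE(p̂) = √(0.70991·0.29009/1403) = 0.012115.
The 98% critical value is z* = 2.326.
Margin = 2.326·0.012115 = 0.02818.
Interval: 0.70991 ± 0.02818 → (0.6817, 0.7381).

(0.6817, 0.7381)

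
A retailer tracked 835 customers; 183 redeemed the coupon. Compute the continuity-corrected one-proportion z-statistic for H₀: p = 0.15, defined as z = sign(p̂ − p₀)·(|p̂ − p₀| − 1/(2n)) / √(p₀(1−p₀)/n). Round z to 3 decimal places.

Sample proportion p̂ = 183/835 = 0.21916. p̂ − p₀ = 0.069162.
1/(2n) = 0.000599.
Corrected numerator: |0.069162| − 0.000599 = 0.068563.
SE₀ = √(0.15·0.85/835) = 0.012357.
z = +0.068563/0.012357 = 5.549.

z = 5.549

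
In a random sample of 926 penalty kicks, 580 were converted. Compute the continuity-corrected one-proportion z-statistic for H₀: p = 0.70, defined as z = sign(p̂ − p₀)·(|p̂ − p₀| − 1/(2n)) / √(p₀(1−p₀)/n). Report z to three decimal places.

z = -4.855

With x = 580 successes in n = 926, p̂ = 0.62635. p̂ − p₀ = -0.073650.
Continuity correction 1/(2n) = 1/1852 = 0.000540.
Corrected numerator: |-0.073650| − 0.000540 = 0.073110.
SE₀ = √(0.70·0.30/926) = 0.015059.
z = (−)0.073110/0.015059 = -4.855.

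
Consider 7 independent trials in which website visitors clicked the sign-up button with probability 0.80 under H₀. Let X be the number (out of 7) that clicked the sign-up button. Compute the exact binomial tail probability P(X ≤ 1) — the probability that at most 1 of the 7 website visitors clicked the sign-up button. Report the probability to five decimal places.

P = 0.00037

X is binomial with n = 7 and p = 0.80.
P(X ≤ 1) = C(7,0)·0.80^0·0.20^7 + C(7,1)·0.80^1·0.20^6.
= 0.000013 + 0.000358 = 0.00037.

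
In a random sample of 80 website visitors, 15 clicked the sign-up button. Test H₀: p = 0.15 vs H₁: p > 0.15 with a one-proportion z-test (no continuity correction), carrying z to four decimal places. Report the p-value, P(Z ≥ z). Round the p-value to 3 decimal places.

p-value = 0.174

With x = 15 successes in n = 80, p̂ = 0.18750.
SE₀ = √(0.15·0.85/80) = 0.039922.
z = (p̂ − p₀)/SE = (15/80 − 0.15)/0.039922 ≈ 0.9393.
p-value = P(Z ≥ z) with z = 0.9393 → 0.174.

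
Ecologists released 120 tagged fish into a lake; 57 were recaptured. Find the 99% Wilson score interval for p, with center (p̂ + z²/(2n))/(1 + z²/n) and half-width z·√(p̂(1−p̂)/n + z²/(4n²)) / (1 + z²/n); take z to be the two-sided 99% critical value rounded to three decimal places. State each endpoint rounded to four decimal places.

(0.3620, 0.5906)

Here p̂ = 57/120 = 0.47500 and z = 2.576 (z² = 6.635776).
Denominator 1 + z²/n = 1 + 6.635776/120 = 1.055298.
Center = (0.47500 + 0.027649)/1.055298 = 0.47631.
Radicand: p̂(1−p̂)/n + z²/(4n²) = 0.002078125 + 0.000115204 = 0.002193329.
Half-width = 2.576·√0.002193329/1.055298 = 0.11432.
Interval: 0.47631 ± 0.11432 → (0.3620, 0.5906).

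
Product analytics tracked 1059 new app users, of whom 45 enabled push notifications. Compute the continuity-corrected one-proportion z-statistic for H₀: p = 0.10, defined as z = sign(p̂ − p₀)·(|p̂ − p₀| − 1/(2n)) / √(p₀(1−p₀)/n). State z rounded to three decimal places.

z = -6.187

Sample proportion p̂ = 45/1059 = 0.04249. p̂ − p₀ = -0.057507.
Continuity correction 1/(2n) = 1/2118 = 0.000472.
Corrected numerator: |-0.057507| − 0.000472 = 0.057035.
SE₀ = √(0.10·0.90/1059) = 0.009219.
z = −0.057035/0.009219 = -6.187.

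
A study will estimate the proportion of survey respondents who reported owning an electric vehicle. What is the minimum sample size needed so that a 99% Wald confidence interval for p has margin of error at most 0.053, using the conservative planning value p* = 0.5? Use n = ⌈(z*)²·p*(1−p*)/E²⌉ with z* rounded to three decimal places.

n = 591

For 99% confidence, z* = 2.576.
p*(1−p*) = 0.50·0.50 = 0.2500.
(z*)²·p*(1−p*)/E² = 6.635776·0.2500/0.002809 = 590.582.
Rounding up, n = 591.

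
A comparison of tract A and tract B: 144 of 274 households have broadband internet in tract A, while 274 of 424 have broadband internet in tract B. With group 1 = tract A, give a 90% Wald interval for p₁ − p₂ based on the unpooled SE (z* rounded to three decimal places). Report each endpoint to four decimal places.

p̂₁ = 0.52555, p̂₂ = 0.64623, so the observed difference is -0.12068.
Unpooled SE = √(p̂₁(1−p̂₁)/n₁ + p̂₂(1−p̂₂)/n₂) = √(0.000910027 + 0.000539193) = 0.038069.
z* = 1.645 at the 90% level. Margin of error = 0.06262.
Interval: -0.12068 ± 0.06262 → (-0.1833, -0.0581).

(-0.1833, -0.0581)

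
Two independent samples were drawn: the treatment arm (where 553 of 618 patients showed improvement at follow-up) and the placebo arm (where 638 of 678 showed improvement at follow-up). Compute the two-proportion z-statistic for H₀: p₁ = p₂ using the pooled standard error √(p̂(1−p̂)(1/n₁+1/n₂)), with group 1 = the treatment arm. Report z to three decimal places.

p̂₁ = 553/618 = 0.89482, p̂₂ = 638/678 = 0.94100.
Pooling: p̂ = 1191/1296 = 0.91898.
SE = √[p̂(1−p̂)(1/n₁+1/n₂)] = √[0.91898·0.08102·(1/618+1/678)] ≈ 0.015175.
z = (p̂₁ − p̂₂)/SE = (0.89482 − 0.94100)/0.015175 = -0.04618/0.015175 = -3.043.

z = -3.043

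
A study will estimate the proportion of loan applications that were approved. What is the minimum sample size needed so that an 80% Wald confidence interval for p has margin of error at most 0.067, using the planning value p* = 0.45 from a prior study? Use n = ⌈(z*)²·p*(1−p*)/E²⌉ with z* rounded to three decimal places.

n = 91

The 80% critical value is z* = 1.282.
p*(1−p*) = 0.45·0.55 = 0.2475.
(z*)²·p*(1−p*)/E² = 1.643524·0.2475/0.004489 = 90.615.
⌈90.615⌉ = 91.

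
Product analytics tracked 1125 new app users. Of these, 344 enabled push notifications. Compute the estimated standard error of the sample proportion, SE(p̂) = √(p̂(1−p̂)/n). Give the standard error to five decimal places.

The sample proportion is 344/1125 = 0.30578.
p̂(1−p̂) = 0.30578·0.69422 = 0.212279.
SE = √(0.212279/1125) = √0.000188692 = 0.01374.

SE = 0.01374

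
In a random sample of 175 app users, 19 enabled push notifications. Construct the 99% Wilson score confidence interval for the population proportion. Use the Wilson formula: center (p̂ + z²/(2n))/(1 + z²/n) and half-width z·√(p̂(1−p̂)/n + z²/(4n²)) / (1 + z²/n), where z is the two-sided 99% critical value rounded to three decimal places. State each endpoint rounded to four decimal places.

p̂ = 19/175 = 0.10857; z = 2.576, so z² = 6.635776.
Denominator 1 + z²/n = 1 + 6.635776/175 = 1.037919.
Adjusted center: (0.10857 + z²/(2n))/1.037919 = 0.12287.
Radicand: p̂(1−p̂)/n + z²/(4n²) = 0.000553050 + 0.000054170 = 0.000607220.
Half-width = z·√(radicand)/denom = 2.576·0.024642/1.037919 = 0.06116.
CI: 0.12287 ± 0.06116 = (0.0617, 0.1840).

(0.0617, 0.1840)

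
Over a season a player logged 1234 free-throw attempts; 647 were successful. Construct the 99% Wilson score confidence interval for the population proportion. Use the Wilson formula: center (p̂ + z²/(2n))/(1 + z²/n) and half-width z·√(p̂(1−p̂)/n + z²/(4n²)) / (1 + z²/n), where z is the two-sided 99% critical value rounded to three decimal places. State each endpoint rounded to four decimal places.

Here p̂ = 647/1234 = 0.52431 and z = 2.576 (z² = 6.635776).
1 + z²/n = 1.005377.
Adjusted center: (0.52431 + z²/(2n))/1.005377 = 0.52418.
Radicand: p̂(1−p̂)/n + z²/(4n²) = 0.000202114 + 0.000001089 = 0.000203203.
Half-width = z·√(radicand)/denom = 2.576·0.014255/1.005377 = 0.03652.
So the interval runs from 0.4877 to 0.5607.

(0.4877, 0.5607)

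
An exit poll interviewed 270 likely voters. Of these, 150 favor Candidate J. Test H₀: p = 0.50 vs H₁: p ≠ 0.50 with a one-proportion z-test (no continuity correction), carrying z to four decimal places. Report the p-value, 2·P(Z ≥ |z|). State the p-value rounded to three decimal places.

Sample proportion p̂ = 150/270 = 0.55556.
Null standard error: √(0.50·0.50/270) = √0.000925926 = 0.030429.
Test statistic (full precision, shown to 4 dp): z = (150/270 − 0.50)/SE₀ ≈ 1.8257.
p-value = 2·P(Z ≥ |z|) with z = 1.8257 → 0.068.

p-value = 0.068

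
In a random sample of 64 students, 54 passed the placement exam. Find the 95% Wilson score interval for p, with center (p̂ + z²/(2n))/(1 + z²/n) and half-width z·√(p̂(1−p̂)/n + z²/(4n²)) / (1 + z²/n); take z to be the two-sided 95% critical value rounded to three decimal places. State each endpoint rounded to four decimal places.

Here p̂ = 54/64 = 0.84375 and z = 1.960 (z² = 3.841600).
1 + z²/n = 1.060025.
Adjusted center: (0.84375 + z²/(2n))/1.060025 = 0.82428.
Radicand: p̂(1−p̂)/n + z²/(4n²) = 0.002059937 + 0.000234473 = 0.002294410.
Half-width = 1.960·√0.002294410/1.060025 = 0.08857.
So the interval runs from 0.7357 to 0.9129.

(0.7357, 0.9129)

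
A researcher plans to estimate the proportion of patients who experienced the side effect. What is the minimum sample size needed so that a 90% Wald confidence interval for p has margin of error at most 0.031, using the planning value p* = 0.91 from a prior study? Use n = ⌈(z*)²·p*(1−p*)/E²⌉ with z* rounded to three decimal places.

n = 231

The 90% critical value is z* = 1.645.
p*(1−p*) = 0.0819.
Required n before rounding: 2.706025 × 0.0819 / 0.031² = 230.618.
Rounding up, n = 231.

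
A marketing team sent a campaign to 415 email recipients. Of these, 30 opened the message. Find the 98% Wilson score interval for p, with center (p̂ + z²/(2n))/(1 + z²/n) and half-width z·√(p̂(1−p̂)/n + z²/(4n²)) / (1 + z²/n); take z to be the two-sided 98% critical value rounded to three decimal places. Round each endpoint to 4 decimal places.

p̂ = 30/415 = 0.07229; z = 2.326, so z² = 5.410276.
1 + z²/n = 1.013037.
Adjusted center: (0.07229 + z²/(2n))/1.013037 = 0.07779.
Radicand: p̂(1−p̂)/n + z²/(4n²) = 0.000161599 + 0.000007853 = 0.000169452.
Half-width = 2.326·√0.000169452/1.013037 = 0.02989.
So the interval runs from 0.0479 to 0.1077.

(0.0479, 0.1077)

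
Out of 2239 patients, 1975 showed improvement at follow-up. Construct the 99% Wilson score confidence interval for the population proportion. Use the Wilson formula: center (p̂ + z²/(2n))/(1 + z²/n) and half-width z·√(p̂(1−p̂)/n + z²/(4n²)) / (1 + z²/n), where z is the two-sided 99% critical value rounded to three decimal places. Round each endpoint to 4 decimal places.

Here p̂ = 1975/2239 = 0.88209 and z = 2.576 (z² = 6.635776).
1 + z²/n = 1.002964.
Center = (0.88209 + 0.001482)/1.002964 = 0.88096.
Radicand: p̂(1−p̂)/n + z²/(4n²) = 0.000046452 + 0.000000331 = 0.000046783.
Half-width = 2.576·√0.000046783/1.002964 = 0.01757.
Interval: 0.88096 ± 0.01757 → (0.8634, 0.8985).

(0.8634, 0.8985)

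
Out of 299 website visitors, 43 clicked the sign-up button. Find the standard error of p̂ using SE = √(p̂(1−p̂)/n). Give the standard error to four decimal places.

SE = 0.0203

With x = 43 successes in n = 299, p̂ = 0.14381.
p̂(1−p̂) = 0.123129.
SE = √(0.123129/299) = √0.000411803 = 0.0203.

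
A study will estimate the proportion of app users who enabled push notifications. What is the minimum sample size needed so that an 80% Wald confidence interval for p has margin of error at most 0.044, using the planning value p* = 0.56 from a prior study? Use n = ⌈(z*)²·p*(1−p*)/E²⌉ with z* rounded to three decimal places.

n = 210

For 80% confidence, z* = 1.282.
p*(1−p*) = 0.56·0.44 = 0.2464.
Required n before rounding: 1.643524 × 0.2464 / 0.044² = 209.176.
⌈209.176⌉ = 210.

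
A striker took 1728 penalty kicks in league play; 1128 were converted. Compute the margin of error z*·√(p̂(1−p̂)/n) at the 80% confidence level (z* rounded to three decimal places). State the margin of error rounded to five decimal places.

ME = 0.01468

The sample proportion is 1128/1728 = 0.65278.
SE = √(p̂(1−p̂)/n) = √(0.226659/1728) = 0.011453.
The 80% critical value is z* = 1.282.
Margin of error = z*·SE = 1.282 × 0.011453 = 0.01468.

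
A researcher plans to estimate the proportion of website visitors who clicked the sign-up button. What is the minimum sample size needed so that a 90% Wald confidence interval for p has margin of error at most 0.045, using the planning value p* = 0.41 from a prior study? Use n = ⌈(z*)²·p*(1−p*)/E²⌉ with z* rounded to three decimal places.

z* = 1.645 at the 90% level.
p*(1−p*) = 0.2419.
Required n before rounding: 2.706025 × 0.2419 / 0.045² = 323.253.
Rounding up, n = 324.

n = 324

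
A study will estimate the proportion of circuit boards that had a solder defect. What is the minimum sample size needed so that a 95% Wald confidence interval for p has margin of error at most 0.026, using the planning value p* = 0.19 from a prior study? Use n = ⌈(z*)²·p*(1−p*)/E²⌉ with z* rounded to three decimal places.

z* = 1.960 at the 95% level.
p*(1−p*) = 0.1539.
Required n before rounding: 3.841600 × 0.1539 / 0.026² = 874.589.
⌈874.589⌉ = 875.

n = 875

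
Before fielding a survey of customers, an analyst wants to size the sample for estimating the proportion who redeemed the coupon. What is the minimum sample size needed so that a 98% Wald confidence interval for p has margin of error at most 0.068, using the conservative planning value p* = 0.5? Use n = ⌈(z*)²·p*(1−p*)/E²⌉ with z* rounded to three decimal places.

n = 293

The 98% critical value is z* = 2.326.
p*(1−p*) = 0.2500.
Required n before rounding: 5.410276 × 0.2500 / 0.068² = 292.511.
Rounding up, n = 293.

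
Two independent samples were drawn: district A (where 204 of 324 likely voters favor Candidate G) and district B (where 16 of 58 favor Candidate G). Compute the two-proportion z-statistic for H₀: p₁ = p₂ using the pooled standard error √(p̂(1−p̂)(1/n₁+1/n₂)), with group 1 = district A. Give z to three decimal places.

z = 5.021

p̂₁ = 204/324 = 0.62963, p̂₂ = 16/58 = 0.27586.
Pooling: p̂ = 220/382 = 0.57592.
SE = √[p̂(1−p̂)(1/n₁+1/n₂)] = √[0.57592·0.42408·(1/324+1/58)] ≈ 0.070461.
z = 0.35377/0.070461 = 5.021.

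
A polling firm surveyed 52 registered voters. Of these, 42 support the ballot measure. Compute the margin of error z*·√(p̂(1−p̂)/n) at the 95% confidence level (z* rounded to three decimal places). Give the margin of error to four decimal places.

Sample proportion p̂ = 42/52 = 0.80769.
SE(p̂) = √(0.80769·0.19231/52) = 0.054654.
z* = 1.960 at the 95% level.
ME = 1.960·0.054654 = 0.1071.

ME = 0.1071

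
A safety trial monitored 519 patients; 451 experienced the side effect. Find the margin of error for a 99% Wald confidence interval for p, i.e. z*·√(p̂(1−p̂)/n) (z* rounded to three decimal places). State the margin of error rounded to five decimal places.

ME = 0.03815

The sample proportion is 451/519 = 0.86898.
SE(p̂) = √(0.86898·0.13102/519) = 0.014811.
z* = 2.576 at the 99% level.
ME = 2.576·0.014811 = 0.03815.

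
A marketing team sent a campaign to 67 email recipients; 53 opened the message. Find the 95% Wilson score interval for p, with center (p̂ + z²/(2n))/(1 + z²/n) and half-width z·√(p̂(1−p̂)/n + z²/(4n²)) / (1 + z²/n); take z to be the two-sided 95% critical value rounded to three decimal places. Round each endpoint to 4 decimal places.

(0.6793, 0.8712)

p̂ = 53/67 = 0.79104; z = 1.960, so z² = 3.841600.
1 + z²/n = 1.057337.
Adjusted center: (0.79104 + z²/(2n))/1.057337 = 0.77526.
Radicand: p̂(1−p̂)/n + z²/(4n²) = 0.002467059 + 0.000213945 = 0.002681004.
Half-width = 1.960·√0.002681004/1.057337 = 0.09598.
CI: 0.77526 ± 0.09598 = (0.6793, 0.8712).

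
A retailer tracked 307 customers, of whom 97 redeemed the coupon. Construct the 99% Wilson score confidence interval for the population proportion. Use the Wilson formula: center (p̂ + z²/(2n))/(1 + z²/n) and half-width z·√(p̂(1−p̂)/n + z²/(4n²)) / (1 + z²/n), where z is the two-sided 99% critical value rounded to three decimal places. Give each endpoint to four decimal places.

(0.2521, 0.3876)

p̂ = 97/307 = 0.31596; z = 2.576, so z² = 6.635776.
Denominator 1 + z²/n = 1 + 6.635776/307 = 1.021615.
Center = (0.31596 + 0.010807)/1.021615 = 0.31985.
Radicand: p̂(1−p̂)/n + z²/(4n²) = 0.000704005 + 0.000017602 = 0.000721607.
Half-width = 2.576·√0.000721607/1.021615 = 0.06773.
Interval: 0.31985 ± 0.06773 → (0.2521, 0.3876).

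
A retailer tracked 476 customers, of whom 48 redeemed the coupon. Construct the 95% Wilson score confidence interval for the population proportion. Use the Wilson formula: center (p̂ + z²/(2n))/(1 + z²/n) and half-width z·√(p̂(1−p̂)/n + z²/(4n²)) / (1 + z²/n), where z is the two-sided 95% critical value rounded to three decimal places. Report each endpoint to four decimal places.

(0.0769, 0.1312)

p̂ = 48/476 = 0.10084; z = 1.960, so z² = 3.841600.
Denominator 1 + z²/n = 1 + 3.841600/476 = 1.008071.
Adjusted center: (0.10084 + z²/(2n))/1.008071 = 0.10404.
Radicand: p̂(1−p̂)/n + z²/(4n²) = 0.000190486 + 0.000004239 = 0.000194725.
Half-width = 1.960·√0.000194725/1.008071 = 0.02713.
Interval: 0.10404 ± 0.02713 → (0.0769, 0.1312).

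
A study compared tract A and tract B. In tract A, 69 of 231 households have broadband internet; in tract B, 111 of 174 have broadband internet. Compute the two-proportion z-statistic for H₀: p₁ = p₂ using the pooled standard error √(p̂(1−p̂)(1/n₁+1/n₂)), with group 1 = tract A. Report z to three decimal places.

z = -6.801

Sample proportions: p̂₁ = 69/231 = 0.29870 and p̂₂ = 111/174 = 0.63793.
Pooled p̂ = (69+111)/(231+174) = 180/405 = 0.44444.
Pooled SE = √[0.2469136·0.01007613] ≈ 0.049879.
z = (p̂₁ − p̂₂)/SE = (0.29870 − 0.63793)/0.049879 = -0.33923/0.049879 = -6.801.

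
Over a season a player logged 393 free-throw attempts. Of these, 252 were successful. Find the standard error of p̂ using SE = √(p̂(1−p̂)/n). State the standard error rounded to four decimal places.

SE = 0.0242

The sample proportion is 252/393 = 0.64122.
p̂(1−p̂) = 0.64122·0.35878 = 0.230057.
SE = √(0.230057/393) = 0.0242.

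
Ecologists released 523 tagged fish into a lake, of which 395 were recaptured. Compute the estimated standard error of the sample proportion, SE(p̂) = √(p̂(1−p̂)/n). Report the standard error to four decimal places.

Sample proportion p̂ = 395/523 = 0.75526.
p̂(1−p̂) = 0.184842.
SE = √(0.184842/523) = 0.0188.

SE = 0.0188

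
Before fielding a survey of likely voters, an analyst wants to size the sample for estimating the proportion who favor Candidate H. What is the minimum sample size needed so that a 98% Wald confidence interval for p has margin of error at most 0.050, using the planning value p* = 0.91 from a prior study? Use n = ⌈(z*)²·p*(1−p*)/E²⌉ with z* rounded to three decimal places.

The 98% critical value is z* = 2.326.
p*(1−p*) = 0.0819.
Required n before rounding: 5.410276 × 0.0819 / 0.050² = 177.241.
Rounding up, n = 178.

n = 178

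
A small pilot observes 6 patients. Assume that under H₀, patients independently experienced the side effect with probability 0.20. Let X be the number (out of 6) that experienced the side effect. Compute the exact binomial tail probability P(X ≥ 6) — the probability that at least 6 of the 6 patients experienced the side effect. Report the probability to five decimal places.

X is binomial with n = 6 and p = 0.20.
P(X ≥ 6) = C(6,6)·0.20^6·0.80^0.
= 0.000064 = 0.00006.

P = 0.00006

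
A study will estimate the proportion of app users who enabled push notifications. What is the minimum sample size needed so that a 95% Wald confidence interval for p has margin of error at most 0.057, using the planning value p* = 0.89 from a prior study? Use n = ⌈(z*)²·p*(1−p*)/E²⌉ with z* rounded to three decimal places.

n = 116

For 95% confidence, z* = 1.960.
p*(1−p*) = 0.0979.
Required n before rounding: 3.841600 × 0.0979 / 0.057² = 115.756.
Rounding up, n = 116.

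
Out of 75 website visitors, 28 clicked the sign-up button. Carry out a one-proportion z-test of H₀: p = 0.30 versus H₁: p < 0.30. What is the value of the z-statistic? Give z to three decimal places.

z = 1.386

p̂ = 28/75 = 0.37333.
Null standard error: √(0.30·0.70/75) = √0.002800000 = 0.052915.
Test statistic: z = 0.07333/0.052915 = 1.386.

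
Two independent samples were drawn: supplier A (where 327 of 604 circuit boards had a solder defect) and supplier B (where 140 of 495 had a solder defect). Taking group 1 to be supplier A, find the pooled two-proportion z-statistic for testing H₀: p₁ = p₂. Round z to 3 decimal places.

z = 8.627

Sample proportions: p̂₁ = 327/604 = 0.54139 and p̂₂ = 140/495 = 0.28283.
Pooled p̂ = (327+140)/(604+495) = 467/1099 = 0.42493.
SE = √[p̂(1−p̂)(1/n₁+1/n₂)] = √[0.42493·0.57507·(1/604+1/495)] ≈ 0.029971.
z = (p̂₁ − p̂₂)/SE = (0.54139 − 0.28283)/0.029971 = 0.25856/0.029971 = 8.627.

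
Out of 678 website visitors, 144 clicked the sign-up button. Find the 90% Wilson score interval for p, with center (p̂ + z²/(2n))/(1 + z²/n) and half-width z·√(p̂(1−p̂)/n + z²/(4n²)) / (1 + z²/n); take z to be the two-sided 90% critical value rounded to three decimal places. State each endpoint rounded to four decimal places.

(0.1877, 0.2393)

p̂ = 144/678 = 0.21239; z = 1.645, so z² = 2.706025.
1 + z²/n = 1.003991.
Adjusted center: (0.21239 + z²/(2n))/1.003991 = 0.21353.
Radicand: p̂(1−p̂)/n + z²/(4n²) = 0.000246726 + 0.000001472 = 0.000248198.
Half-width = 1.645·√0.000248198/1.003991 = 0.02581.
Interval: 0.21353 ± 0.02581 → (0.1877, 0.2393).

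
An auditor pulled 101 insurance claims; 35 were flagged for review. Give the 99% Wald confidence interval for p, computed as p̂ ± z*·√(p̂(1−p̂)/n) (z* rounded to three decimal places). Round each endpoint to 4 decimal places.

(0.2246, 0.4685)

Sample proportion p̂ = 35/101 = 0.34653.
SE = √(p̂(1−p̂)/n) = √(0.226448/101) = 0.047350.
For 99% confidence, z* = 2.576.
Margin = 2.576·0.047350 = 0.12197.
CI: 0.34653 ± 0.12197 = (0.2246, 0.4685).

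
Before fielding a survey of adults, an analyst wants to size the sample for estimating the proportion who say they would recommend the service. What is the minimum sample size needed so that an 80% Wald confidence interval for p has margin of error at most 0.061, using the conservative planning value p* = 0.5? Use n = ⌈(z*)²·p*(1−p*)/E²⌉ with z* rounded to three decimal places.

n = 111

z* = 1.282 at the 80% level.
p*(1−p*) = 0.2500.
Required n before rounding: 1.643524 × 0.2500 / 0.061² = 110.422.
⌈110.422⌉ = 111.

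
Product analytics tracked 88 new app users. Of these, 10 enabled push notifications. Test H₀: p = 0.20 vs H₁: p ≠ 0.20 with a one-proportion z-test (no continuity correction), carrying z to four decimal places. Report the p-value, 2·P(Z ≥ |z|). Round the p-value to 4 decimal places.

p-value = 0.0428

With x = 10 successes in n = 88, p̂ = 0.11364.
Under H₀, SE = √(p₀(1−p₀)/n) = √(0.20·0.80/88) = √0.001818182 = 0.042640.
z = (p̂ − p₀)/SE = (10/88 − 0.20)/0.042640 ≈ -2.0254.
From the standard normal, 2·P(Z ≥ |z|) = 0.0428.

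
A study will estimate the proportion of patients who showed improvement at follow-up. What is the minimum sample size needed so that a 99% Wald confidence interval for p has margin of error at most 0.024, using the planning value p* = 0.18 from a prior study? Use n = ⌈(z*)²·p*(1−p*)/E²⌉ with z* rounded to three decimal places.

n = 1701

The 99% critical value is z* = 2.576.
p*(1−p*) = 0.18·0.82 = 0.1476.
(z*)²·p*(1−p*)/E² = 6.635776·0.1476/0.000576 = 1700.418.
⌈1700.418⌉ = 1701.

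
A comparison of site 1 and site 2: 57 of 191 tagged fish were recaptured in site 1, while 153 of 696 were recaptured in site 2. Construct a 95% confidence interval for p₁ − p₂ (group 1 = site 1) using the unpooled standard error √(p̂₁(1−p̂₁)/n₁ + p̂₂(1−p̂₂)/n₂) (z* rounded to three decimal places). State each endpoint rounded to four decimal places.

(0.0068, 0.1504)

p̂₁ = 57/191 = 0.29843, p̂₂ = 153/696 = 0.21983; p̂₁ − p̂₂ = 0.07860.
Unpooled SE = √(p̂₁(1−p̂₁)/n₁ + p̂₂(1−p̂₂)/n₂) = √(0.001096174 + 0.000246413) = 0.036641.
The 95% critical value is z* = 1.960. Margin of error = 0.07182.
So the interval runs from 0.0068 to 0.1504.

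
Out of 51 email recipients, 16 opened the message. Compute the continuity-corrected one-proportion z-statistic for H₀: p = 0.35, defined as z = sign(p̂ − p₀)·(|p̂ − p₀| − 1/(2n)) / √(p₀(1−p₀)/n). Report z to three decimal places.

z = -0.396

With x = 16 successes in n = 51, p̂ = 0.31373. p̂ − p₀ = -0.036275.
1/(2n) = 0.009804.
Corrected numerator: |-0.036275| − 0.009804 = 0.026471.
Under H₀, SE = √(p₀(1−p₀)/n) = √(0.35·0.65/51) = √0.004460784 = 0.066789.
z = −0.026471/0.066789 = -0.396.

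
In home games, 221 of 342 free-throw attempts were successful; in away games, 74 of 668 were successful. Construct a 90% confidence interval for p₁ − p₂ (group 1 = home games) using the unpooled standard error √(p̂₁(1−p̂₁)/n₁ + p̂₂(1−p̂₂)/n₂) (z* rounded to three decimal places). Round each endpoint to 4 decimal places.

(0.4884, 0.5824)

p̂₁ = 221/342 = 0.64620, p̂₂ = 74/668 = 0.11078; p̂₁ − p̂₂ = 0.53542.
SE = √(0.000668497 + 0.000147465) = √0.000815962 = 0.028565.
For 90% confidence, z* = 1.645. Margin = 1.645·0.028565 = 0.04699.
CI: 0.53542 ± 0.04699 = (0.4884, 0.5824).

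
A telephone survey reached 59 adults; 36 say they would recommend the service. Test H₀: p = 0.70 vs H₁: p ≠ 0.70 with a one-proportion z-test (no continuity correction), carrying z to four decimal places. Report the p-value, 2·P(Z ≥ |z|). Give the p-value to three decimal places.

p-value = 0.132

p̂ = 36/59 = 0.61017.
SE₀ = √(0.70·0.30/59) = 0.059660.
Test statistic (full precision, shown to 4 dp): z = (36/59 − 0.70)/SE₀ ≈ -1.5057.
From the standard normal, 2·P(Z ≥ |z|) = 0.132.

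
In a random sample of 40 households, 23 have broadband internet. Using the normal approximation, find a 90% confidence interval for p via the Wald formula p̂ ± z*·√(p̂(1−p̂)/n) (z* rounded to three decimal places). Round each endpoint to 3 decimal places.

(0.446, 0.704)

The sample proportion is 23/40 = 0.57500.
SE = √(p̂(1−p̂)/n) = √(0.244375/40) = 0.078162.
For 90% confidence, z* = 1.645.
Margin = 1.645·0.078162 = 0.12858.
CI: 0.57500 ± 0.12858 = (0.446, 0.704).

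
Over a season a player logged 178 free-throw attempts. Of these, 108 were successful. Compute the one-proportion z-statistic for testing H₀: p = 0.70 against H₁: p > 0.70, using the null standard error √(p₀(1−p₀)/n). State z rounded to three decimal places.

z = -2.715

With x = 108 successes in n = 178, p̂ = 0.60674.
SE₀ = √(0.70·0.30/178) = 0.034348.
z = (0.60674 − 0.70)/0.034348 = -0.09326/0.034348 = -2.715.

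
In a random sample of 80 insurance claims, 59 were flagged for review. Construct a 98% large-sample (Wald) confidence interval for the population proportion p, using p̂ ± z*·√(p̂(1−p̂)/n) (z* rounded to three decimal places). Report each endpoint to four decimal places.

p̂ = 59/80 = 0.73750.
Standard error of p̂: √(0.193594/80) = √0.002419922 = 0.049193.
z* = 2.326 at the 98% level.
Margin = 2.326·0.049193 = 0.11442.
So the interval runs from 0.6231 to 0.8519.

(0.6231, 0.8519)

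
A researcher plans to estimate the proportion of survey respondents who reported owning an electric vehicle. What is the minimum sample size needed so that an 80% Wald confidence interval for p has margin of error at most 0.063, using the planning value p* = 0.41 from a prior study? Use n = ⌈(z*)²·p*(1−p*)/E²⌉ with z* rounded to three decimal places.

n = 101

For 80% confidence, z* = 1.282.
p*(1−p*) = 0.2419.
Required n before rounding: 1.643524 × 0.2419 / 0.063² = 100.168.
⌈100.168⌉ = 101.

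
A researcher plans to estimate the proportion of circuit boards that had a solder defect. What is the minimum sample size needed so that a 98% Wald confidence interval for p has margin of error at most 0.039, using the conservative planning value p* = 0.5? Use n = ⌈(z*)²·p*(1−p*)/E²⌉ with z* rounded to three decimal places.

For 98% confidence, z* = 2.326.
p*(1−p*) = 0.2500.
(z*)²·p*(1−p*)/E² = 5.410276·0.2500/0.001521 = 889.263.
Rounding up, n = 890.

n = 890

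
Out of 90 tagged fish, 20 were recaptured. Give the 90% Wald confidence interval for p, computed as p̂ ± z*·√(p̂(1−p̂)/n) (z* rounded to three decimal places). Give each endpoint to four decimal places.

Sample proportion p̂ = 20/90 = 0.22222.
SE = √(p̂(1−p̂)/n) = √(0.172840/90) = 0.043823.
The 90% critical value is z* = 1.645.
Margin = 1.645·0.043823 = 0.07209.
CI: 0.22222 ± 0.07209 = (0.1501, 0.2943).

(0.1501, 0.2943)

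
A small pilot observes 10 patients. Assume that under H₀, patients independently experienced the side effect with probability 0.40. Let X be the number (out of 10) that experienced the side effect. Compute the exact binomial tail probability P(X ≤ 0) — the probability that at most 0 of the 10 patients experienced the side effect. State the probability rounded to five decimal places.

X ~ Binomial(n=10, p=0.40).
P(X ≤ 0) = C(10,0)·0.40^0·0.60^10.
= 0.006047 = 0.00605.

P = 0.00605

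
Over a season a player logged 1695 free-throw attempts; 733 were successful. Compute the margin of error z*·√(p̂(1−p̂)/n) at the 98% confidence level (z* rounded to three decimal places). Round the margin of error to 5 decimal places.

ME = 0.02799

With x = 733 successes in n = 1695, p̂ = 0.43245.
Standard error of p̂: √(0.245437/1695) = √0.000144800 = 0.012033.
The 98% critical value is z* = 2.326.
ME = 2.326·0.012033 = 0.02799.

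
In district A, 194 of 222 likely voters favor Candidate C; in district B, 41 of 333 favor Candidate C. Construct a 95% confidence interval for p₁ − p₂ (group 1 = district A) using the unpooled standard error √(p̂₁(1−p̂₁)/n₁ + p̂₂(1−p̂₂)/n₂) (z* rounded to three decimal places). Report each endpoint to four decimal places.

p̂₁ = 0.87387, p̂₂ = 0.12312, so the observed difference is 0.75075.
SE = √(0.000496479 + 0.000324216) = √0.000820695 = 0.028648.
For 95% confidence, z* = 1.960. Margin = 1.960·0.028648 = 0.05615.
So the interval runs from 0.6946 to 0.8069.

(0.6946, 0.8069)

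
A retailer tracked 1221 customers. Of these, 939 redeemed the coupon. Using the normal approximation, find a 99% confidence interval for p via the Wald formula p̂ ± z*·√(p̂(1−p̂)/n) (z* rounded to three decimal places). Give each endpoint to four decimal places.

(0.7380, 0.8001)

Sample proportion p̂ = 939/1221 = 0.76904.
SE(p̂) = √(0.76904·0.23096/1221) = 0.012061.
For 99% confidence, z* = 2.576.
Margin of error: 2.576 × 0.012061 = 0.03107.
So the interval runs from 0.7380 to 0.8001.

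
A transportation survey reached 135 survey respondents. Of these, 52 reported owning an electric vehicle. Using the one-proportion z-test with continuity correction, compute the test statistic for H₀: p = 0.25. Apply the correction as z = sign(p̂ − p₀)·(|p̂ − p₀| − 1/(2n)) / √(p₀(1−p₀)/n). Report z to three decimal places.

With x = 52 successes in n = 135, p̂ = 0.38519. p̂ − p₀ = 0.135185.
1/(2n) = 0.003704.
Corrected numerator: |0.135185| − 0.003704 = 0.131481.
SE₀ = √(0.25·0.75/135) = 0.037268.
z = (+)0.131481/0.037268 = 3.528.

z = 3.528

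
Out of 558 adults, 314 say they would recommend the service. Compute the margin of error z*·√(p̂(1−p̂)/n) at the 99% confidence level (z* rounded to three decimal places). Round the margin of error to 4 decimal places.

ME = 0.0541

The sample proportion is 314/558 = 0.56272.
Standard error of p̂: √(0.246066/558) = √0.000440978 = 0.020999.
The 99% critical value is z* = 2.576.
Margin of error = z*·SE = 2.576 × 0.020999 = 0.0541.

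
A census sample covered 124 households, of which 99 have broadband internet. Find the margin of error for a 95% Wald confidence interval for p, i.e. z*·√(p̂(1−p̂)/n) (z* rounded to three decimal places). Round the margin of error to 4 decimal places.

ME = 0.0706

Sample proportion p̂ = 99/124 = 0.79839.
SE(p̂) = √(0.79839·0.20161/124) = 0.036029.
The 95% critical value is z* = 1.960.
So ME = 0.0706.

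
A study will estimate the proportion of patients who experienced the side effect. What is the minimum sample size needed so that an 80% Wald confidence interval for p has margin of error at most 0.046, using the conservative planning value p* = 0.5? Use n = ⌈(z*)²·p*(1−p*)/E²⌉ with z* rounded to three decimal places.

The 80% critical value is z* = 1.282.
p*(1−p*) = 0.50·0.50 = 0.2500.
(z*)²·p*(1−p*)/E² = 1.643524·0.2500/0.002116 = 194.178.
Rounding up, n = 195.

n = 195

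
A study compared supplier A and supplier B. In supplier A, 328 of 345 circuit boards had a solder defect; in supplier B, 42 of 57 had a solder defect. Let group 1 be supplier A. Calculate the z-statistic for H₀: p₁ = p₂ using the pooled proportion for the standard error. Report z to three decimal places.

z = 5.527

p̂₁ = 328/345 = 0.95072, p̂₂ = 42/57 = 0.73684.
Pooled p̂ = (328+42)/(345+57) = 370/402 = 0.92040.
Pooled SE = √[0.0732655·0.02044241] ≈ 0.038700.
z = 0.21388/0.038700 = 5.527.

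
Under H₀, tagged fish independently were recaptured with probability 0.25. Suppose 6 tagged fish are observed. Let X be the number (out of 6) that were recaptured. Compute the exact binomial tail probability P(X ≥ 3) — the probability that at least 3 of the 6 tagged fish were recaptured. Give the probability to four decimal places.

X is binomial with n = 6 and p = 0.25.
P(X ≥ 3) = C(6,3)·0.25^3·0.75^3 + C(6,4)·0.25^4·0.75^2 + C(6,5)·0.25^5·0.75^1 + C(6,6)·0.25^6·0.75^0.
= 0.131836 + 0.032959 + 0.004395 + 0.000244 = 0.1694.

P = 0.1694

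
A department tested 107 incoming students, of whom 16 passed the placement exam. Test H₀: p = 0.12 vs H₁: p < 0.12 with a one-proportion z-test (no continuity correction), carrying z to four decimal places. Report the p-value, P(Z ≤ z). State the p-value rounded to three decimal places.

p-value = 0.826

The sample proportion is 16/107 = 0.14953.
Null standard error: √(0.12·0.88/107) = √0.000986916 = 0.031415.
Test statistic (full precision, shown to 4 dp): z = (16/107 − 0.12)/SE₀ ≈ 0.9401.
p-value = P(Z ≤ z) with z = 0.9401 → 0.826.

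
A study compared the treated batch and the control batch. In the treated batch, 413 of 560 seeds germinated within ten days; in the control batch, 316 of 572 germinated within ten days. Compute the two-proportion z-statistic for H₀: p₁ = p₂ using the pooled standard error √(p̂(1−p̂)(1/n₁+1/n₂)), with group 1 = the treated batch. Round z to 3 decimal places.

z = 6.501

p̂₁ = 413/560 = 0.73750, p̂₂ = 316/572 = 0.55245.
Pooling: p̂ = 729/1132 = 0.64399.
SE = √[p̂(1−p̂)(1/n₁+1/n₂)] = √[0.64399·0.35601·(1/560+1/572)] ≈ 0.028464.
z = 0.18505/0.028464 = 6.501.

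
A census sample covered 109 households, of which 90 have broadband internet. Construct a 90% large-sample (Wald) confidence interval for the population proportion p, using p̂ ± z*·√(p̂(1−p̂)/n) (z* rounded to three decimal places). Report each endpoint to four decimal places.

(0.7659, 0.8855)

The sample proportion is 90/109 = 0.82569.
Standard error of p̂: √(0.143927/109) = √0.001320434 = 0.036338.
The 90% critical value is z* = 1.645.
Margin of error: 1.645 × 0.036338 = 0.05978.
Interval: 0.82569 ± 0.05978 → (0.7659, 0.8855).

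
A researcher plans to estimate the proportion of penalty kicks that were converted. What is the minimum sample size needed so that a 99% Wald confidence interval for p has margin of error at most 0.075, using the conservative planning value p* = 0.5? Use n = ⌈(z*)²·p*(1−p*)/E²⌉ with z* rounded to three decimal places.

n = 295

z* = 2.576 at the 99% level.
p*(1−p*) = 0.50·0.50 = 0.2500.
(z*)²·p*(1−p*)/E² = 6.635776·0.2500/0.005625 = 294.923.
Rounding up, n = 295.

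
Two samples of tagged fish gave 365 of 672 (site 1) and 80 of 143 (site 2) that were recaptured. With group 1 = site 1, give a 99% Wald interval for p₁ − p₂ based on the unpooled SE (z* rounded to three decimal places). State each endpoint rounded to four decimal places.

(-0.1341, 0.1016)

p̂₁ = 0.54315, p̂₂ = 0.55944, so the observed difference is -0.01629.
SE = √(0.000369252 + 0.001723544) = √0.002092796 = 0.045747.
The 99% critical value is z* = 2.576. Margin of error = 0.11784.
So the interval runs from -0.1341 to 0.1016.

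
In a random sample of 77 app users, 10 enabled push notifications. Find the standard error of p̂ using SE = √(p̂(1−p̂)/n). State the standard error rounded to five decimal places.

With x = 10 successes in n = 77, p̂ = 0.12987.
p̂(1−p̂) = 0.113004.
SE = √(0.113004/77) = 0.03831.

SE = 0.03831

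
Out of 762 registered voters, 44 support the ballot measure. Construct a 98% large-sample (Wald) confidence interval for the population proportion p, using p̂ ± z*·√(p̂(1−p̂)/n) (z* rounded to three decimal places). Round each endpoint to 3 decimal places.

With x = 44 successes in n = 762, p̂ = 0.05774.
Standard error of p̂: √(0.054409/762) = √0.000071402 = 0.008450.
The 98% critical value is z* = 2.326.
Margin of error: 2.326 × 0.008450 = 0.01965.
So the interval runs from 0.038 to 0.077.

(0.038, 0.077)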